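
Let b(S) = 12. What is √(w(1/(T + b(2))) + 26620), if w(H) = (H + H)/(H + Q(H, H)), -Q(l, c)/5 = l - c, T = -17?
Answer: 3*√2958 ≈ 163.16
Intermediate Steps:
Q(l, c) = -5*l + 5*c (Q(l, c) = -5*(l - c) = -5*l + 5*c)
w(H) = 2 (w(H) = (H + H)/(H + (-5*H + 5*H)) = (2*H)/(H + 0) = (2*H)/H = 2)
√(w(1/(T + b(2))) + 26620) = √(2 + 26620) = √26622 = 3*√2958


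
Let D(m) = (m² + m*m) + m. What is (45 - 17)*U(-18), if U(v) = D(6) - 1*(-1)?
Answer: 2212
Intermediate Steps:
D(m) = m + 2*m² (D(m) = (m² + m²) + m = 2*m² + m = m + 2*m²)
U(v) = 79 (U(v) = 6*(1 + 2*6) - 1*(-1) = 6*(1 + 12) + 1 = 6*13 + 1 = 78 + 1 = 79)
(45 - 17)*U(-18) = (45 - 17)*79 = 28*79 = 2212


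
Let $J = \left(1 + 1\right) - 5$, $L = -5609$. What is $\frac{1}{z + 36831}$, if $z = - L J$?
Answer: $\frac{1}{20004} \approx 4.999 \cdot 10^{-5}$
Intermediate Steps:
$J = -3$ ($J = 2 - 5 = -3$)
$z = -16827$ ($z = - \left(-5609\right) \left(-3\right) = \left(-1\right) 16827 = -16827$)
$\frac{1}{z + 36831} = \frac{1}{-16827 + 36831} = \frac{1}{20004}$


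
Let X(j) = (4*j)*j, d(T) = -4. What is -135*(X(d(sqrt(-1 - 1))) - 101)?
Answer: 4995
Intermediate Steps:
X(j) = 4*j**2
-135*(X(d(sqrt(-1 - 1))) - 101) = -135*(4*(-4)**2 - 101) = -135*(4*16 - 101) = -135*(64 - 101) = -135*(-37) = 4995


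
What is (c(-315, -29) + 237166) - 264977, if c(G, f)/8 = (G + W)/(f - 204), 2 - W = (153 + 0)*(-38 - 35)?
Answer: -6566811/233 ≈ -28184.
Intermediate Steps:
W = 11171 (W = 2 - (153 + 0)*(-38 - 35) = 2 - 153*(-73) = 2 - 1*(-11169) = 2 + 11169 = 11171)
c(G, f) = 8*(11171 + G)/(-204 + f) (c(G, f) = 8*((G + 11171)/(f - 204)) = 8*((11171 + G)/(-204 + f)) = 8*(11171 + G)/(-204 + f))
(c(-315, -29) + 237166) - 264977 = (8*(11171 - 315)/(-204 - 29) + 237166) - 264977 = (8*10856/(-233) + 237166) - 264977 = (8*(-1/233)*10856 + 237166) - 264977 = (-86848/233 + 237166) - 264977 = 55172830/233 - 264977 = -6566811/233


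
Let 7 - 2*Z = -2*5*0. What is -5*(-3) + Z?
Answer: 37/2 ≈ 18.500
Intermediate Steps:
Z = 7/2 (Z = 7/2 - (-2*5)*0/2 = 7/2 - (-5)*0 = 7/2 - ½*0 = 7/2 + 0 = 7/2 ≈ 3.5000)
-5*(-3) + Z = -5*(-3) + 7/2 = 15 + 7/2 = 37/2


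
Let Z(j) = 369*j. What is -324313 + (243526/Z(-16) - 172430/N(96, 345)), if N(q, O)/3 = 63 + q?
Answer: -16934575069/52152 ≈ -3.2472e+5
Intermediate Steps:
N(q, O) = 189 + 3*q (N(q, O) = 3*(63 + q) = 189 + 3*q)
-324313 + (243526/Z(-16) - 172430/N(96, 345)) = -324313 + (243526/((369*(-16))) - 172430/(189 + 3*96)) = -324313 + (243526/(-5904) - 172430/(189 + 288)) = -324313 + (243526*(-1/5904) - 172430/477) = -324313 + (-121763/2952 - 172430*1/477) = -324313 + (-121763/2952 - 172430/477) = -324313 - 21003493/52152 = -16934575069/52152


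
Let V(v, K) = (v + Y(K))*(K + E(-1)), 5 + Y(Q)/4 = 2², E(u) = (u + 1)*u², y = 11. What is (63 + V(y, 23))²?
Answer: 50176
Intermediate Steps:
E(u) = u²*(1 + u) (E(u) = (1 + u)*u² = u²*(1 + u))
Y(Q) = -4 (Y(Q) = -20 + 4*2² = -20 + 4*4 = -20 + 16 = -4)
V(v, K) = K*(-4 + v) (V(v, K) = (v - 4)*(K + (-1)²*(1 - 1)) = (-4 + v)*(K + 1*0) = (-4 + v)*(K + 0) = (-4 + v)*K = K*(-4 + v))
(63 + V(y, 23))² = (63 + 23*(-4 + 11))² = (63 + 23*7)² = (63 + 161)² = 224² = 50176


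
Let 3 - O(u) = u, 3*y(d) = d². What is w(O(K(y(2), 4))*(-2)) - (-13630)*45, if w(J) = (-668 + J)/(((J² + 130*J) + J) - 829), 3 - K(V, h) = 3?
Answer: 968480324/1579 ≈ 6.1335e+5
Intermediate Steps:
y(d) = d²/3
K(V, h) = 0 (K(V, h) = 3 - 1*3 = 3 - 3 = 0)
O(u) = 3 - u
w(J) = (-668 + J)/(-829 + J² + 131*J) (w(J) = (-668 + J)/((J² + 131*J) - 829) = (-668 + J)/(-829 + J² + 131*J))
w(O(K(y(2), 4))*(-2)) - (-13630)*45 = (-668 + (3 - 1*0)*(-2))/(-829 + ((3 - 1*0)*(-2))² + 131*((3 - 1*0)*(-2))) - (-13630)*45 = (-668 + (3 + 0)*(-2))/(-829 + ((3 + 0)*(-2))² + 131*((3 + 0)*(-2))) - 1*(-613350) = (-668 + 3*(-2))/(-829 + (3*(-2))² + 131*(3*(-2))) + 613350 = (-668 - 6)/(-829 + (-6)² + 131*(-6)) + 613350 = -674/(-829 + 36 - 786) + 613350 = -674/(-1579) + 613350 = -1/1579*(-674) + 613350 = 674/1579 + 613350 = 968480324/1579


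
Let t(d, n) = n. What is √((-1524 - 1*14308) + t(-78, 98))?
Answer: I*√15734 ≈ 125.44*I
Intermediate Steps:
√((-1524 - 1*14308) + t(-78, 98)) = √((-1524 - 1*14308) + 98) = √((-1524 - 14308) + 98) = √(-15832 + 98) = √(-15734) = I*√15734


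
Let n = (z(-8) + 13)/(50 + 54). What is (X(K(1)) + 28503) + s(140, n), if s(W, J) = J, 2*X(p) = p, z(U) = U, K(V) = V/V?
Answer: 2964369/104 ≈ 28504.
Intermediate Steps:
K(V) = 1
X(p) = p/2
n = 5/104 (n = (-8 + 13)/(50 + 54) = 5/104 ≈ 0.048077)
(X(K(1)) + 28503) + s(140, n) = ((1/2)*1 + 28503) + 5/104 = (1/2 + 28503) + 5/104 = 57007/2 + 5/104 = 2964369/104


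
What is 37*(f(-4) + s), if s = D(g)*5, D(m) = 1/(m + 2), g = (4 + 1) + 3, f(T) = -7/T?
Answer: 333/4 ≈ 83.250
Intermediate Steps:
g = 8 (g = 5 + 3 = 8)
D(m) = 1/(2 + m)
s = 1/2 (s = 5/(2 + 8) = 5/10 = (1/10)*5 = 1/2 ≈ 0.50000)
37*(f(-4) + s) = 37*(-7/(-4) + 1/2) = 37*(-7*(-1/4) + 1/2) = 37*(7/4 + 1/2) = 37*(9/4) = 333/4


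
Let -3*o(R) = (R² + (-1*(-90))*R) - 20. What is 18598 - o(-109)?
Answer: 57845/3 ≈ 19282.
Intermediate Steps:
o(R) = 20/3 - 30*R - R²/3 (o(R) = -((R² + (-1*(-90))*R) - 20)/3 = -((R² + 90*R) - 20)/3 = -(-20 + R² + 90*R)/3 = 20/3 - 30*R - R²/3)
18598 - o(-109) = 18598 - (20/3 - 30*(-109) - ⅓*(-109)²) = 18598 - (20/3 + 3270 - ⅓*11881) = 18598 - (20/3 + 3270 - 11881/3) = 18598 - 1*(-2051/3) = 18598 + 2051/3 = 57845/3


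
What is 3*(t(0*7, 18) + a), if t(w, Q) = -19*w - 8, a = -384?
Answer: -1176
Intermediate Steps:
t(w, Q) = -8 - 19*w
3*(t(0*7, 18) + a) = 3*((-8 - 0*7) - 384) = 3*((-8 - 19*0) - 384) = 3*((-8 + 0) - 384) = 3*(-8 - 384) = 3*(-392) = -1176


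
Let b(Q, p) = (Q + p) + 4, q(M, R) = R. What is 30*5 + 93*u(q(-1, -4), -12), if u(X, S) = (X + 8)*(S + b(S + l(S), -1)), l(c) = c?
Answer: -12126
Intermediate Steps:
b(Q, p) = 4 + Q + p
u(X, S) = (3 + 3*S)*(8 + X) (u(X, S) = (X + 8)*(S + (4 + (S + S) - 1)) = (8 + X)*(S + (4 + 2*S - 1)) = (8 + X)*(S + (3 + 2*S)) = (8 + X)*(3 + 3*S) = (3 + 3*S)*(8 + X))
30*5 + 93*u(q(-1, -4), -12) = 30*5 + 93*(24 + 3*(-4) + 24*(-12) + 3*(-12)*(-4)) = 150 + 93*(24 - 12 - 288 + 144) = 150 + 93*(-132) = 150 - 12276 = -12126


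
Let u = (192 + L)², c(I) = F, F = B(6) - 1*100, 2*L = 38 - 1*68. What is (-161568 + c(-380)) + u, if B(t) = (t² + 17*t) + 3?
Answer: -130198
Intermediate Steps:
L = -15 (L = (38 - 1*68)/2 = (38 - 68)/2 = (½)*(-30) = -15)
B(t) = 3 + t² + 17*t
F = 41 (F = (3 + 6² + 17*6) - 1*100 = (3 + 36 + 102) - 100 = 141 - 100 = 41)
c(I) = 41
u = 31329 (u = (192 - 15)² = 177² = 31329)
(-161568 + c(-380)) + u = (-161568 + 41) + 31329 = -161527 + 31329 = -130198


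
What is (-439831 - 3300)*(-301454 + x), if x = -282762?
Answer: 258884220296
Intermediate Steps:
(-439831 - 3300)*(-301454 + x) = (-439831 - 3300)*(-301454 - 282762) = -443131*(-584216) = 258884220296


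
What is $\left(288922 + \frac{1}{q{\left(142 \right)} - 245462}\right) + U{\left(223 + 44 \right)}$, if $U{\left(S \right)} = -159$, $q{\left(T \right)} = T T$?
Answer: $\frac{65057726373}{225298} \approx 2.8876 \cdot 10^{5}$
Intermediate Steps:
$q{\left(T \right)} = T^{2}$
$\left(288922 + \frac{1}{q{\left(142 \right)} - 245462}\right) + U{\left(223 + 44 \right)} = \left(288922 + \frac{1}{142^{2} - 245462}\right) - 159 = \left(288922 + \frac{1}{20164 - 245462}\right) - 159 = \left(288922 + \frac{1}{-225298}\right) - 159 = \left(288922 - \frac{1}{225298}\right) - 159 = \frac{65093548755}{225298} - 159 = \frac{65057726373}{225298}$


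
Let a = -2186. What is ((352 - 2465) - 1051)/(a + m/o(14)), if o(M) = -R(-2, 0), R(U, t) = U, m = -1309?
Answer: 6328/5681 ≈ 1.1139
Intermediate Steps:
o(M) = 2 (o(M) = -1*(-2) = 2)
((352 - 2465) - 1051)/(a + m/o(14)) = ((352 - 2465) - 1051)/(-2186 - 1309/2) = (-2113 - 1051)/(-2186 - 1309*1/2) = -3164/(-2186 - 1309/2) = -3164/(-5681/2) = -3164*(-2/5681) = 6328/5681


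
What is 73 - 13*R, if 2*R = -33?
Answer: 575/2 ≈ 287.50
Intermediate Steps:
R = -33/2 (R = (½)*(-33) = -33/2 ≈ -16.500)
73 - 13*R = 73 - 13*(-33/2) = 73 + 429/2 = 575/2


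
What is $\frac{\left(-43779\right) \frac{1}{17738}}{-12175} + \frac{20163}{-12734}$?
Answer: $- \frac{1088461755666}{687509137525} \approx -1.5832$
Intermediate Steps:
$\frac{\left(-43779\right) \frac{1}{17738}}{-12175} + \frac{20163}{-12734} = \left(-43779\right) \frac{1}{17738} \left(- \frac{1}{12175}\right) + 20163 \left(- \frac{1}{12734}\right) = \left(- \frac{43779}{17738}\right) \left(- \frac{1}{12175}\right) - \frac{20163}{12734} = \frac{43779}{215960150} - \frac{20163}{12734} = - \frac{1088461755666}{687509137525}$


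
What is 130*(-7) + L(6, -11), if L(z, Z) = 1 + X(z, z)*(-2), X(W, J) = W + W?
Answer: -933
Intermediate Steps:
X(W, J) = 2*W
L(z, Z) = 1 - 4*z (L(z, Z) = 1 + (2*z)*(-2) = 1 - 4*z)
130*(-7) + L(6, -11) = 130*(-7) + (1 - 4*6) = -910 + (1 - 24) = -910 - 23 = -933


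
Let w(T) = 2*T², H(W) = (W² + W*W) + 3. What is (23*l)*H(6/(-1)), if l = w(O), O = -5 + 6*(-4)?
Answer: 2901450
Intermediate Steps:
H(W) = 3 + 2*W² (H(W) = (W² + W²) + 3 = 2*W² + 3 = 3 + 2*W²)
O = -29 (O = -5 - 24 = -29)
l = 1682 (l = 2*(-29)² = 2*841 = 1682)
(23*l)*H(6/(-1)) = (23*1682)*(3 + 2*(6/(-1))²) = 38686*(3 + 2*(6*(-1))²) = 38686*(3 + 2*(-6)²) = 38686*(3 + 2*36) = 38686*(3 + 72) = 38686*75 = 2901450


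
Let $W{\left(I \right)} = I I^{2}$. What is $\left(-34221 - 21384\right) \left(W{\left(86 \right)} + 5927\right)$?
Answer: $-35697464715$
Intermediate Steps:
$W{\left(I \right)} = I^{3}$
$\left(-34221 - 21384\right) \left(W{\left(86 \right)} + 5927\right) = \left(-34221 - 21384\right) \left(86^{3} + 5927\right) = - 55605 \left(636056 + 5927\right) = \left(-55605\right) 641983 = -35697464715$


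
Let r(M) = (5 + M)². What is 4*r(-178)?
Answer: 119716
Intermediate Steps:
4*r(-178) = 4*(5 - 178)² = 4*(-173)² = 4*29929 = 119716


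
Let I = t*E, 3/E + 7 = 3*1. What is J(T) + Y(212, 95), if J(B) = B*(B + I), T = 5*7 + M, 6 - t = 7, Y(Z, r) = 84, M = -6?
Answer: 3787/4 ≈ 946.75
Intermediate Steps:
t = -1 (t = 6 - 1*7 = 6 - 7 = -1)
E = -3/4 (E = 3/(-7 + 3*1) = 3/(-7 + 3) = 3/(-4) = 3*(-1/4) = -3/4 ≈ -0.75000)
I = 3/4 (I = -1*(-3/4) = 3/4 ≈ 0.75000)
T = 29 (T = 5*7 - 6 = 35 - 6 = 29)
J(B) = B*(3/4 + B) (J(B) = B*(B + 3/4) = B*(3/4 + B))
J(T) + Y(212, 95) = (1/4)*29*(3 + 4*29) + 84 = (1/4)*29*(3 + 116) + 84 = (1/4)*29*119 + 84 = 3451/4 + 84 = 3787/4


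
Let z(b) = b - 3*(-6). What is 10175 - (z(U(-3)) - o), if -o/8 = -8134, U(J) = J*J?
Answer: 75220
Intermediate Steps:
U(J) = J**2
z(b) = 18 + b (z(b) = b + 18 = 18 + b)
o = 65072 (o = -8*(-8134) = 65072)
10175 - (z(U(-3)) - o) = 10175 - ((18 + (-3)**2) - 1*65072) = 10175 - ((18 + 9) - 65072) = 10175 - (27 - 65072) = 10175 - 1*(-65045) = 10175 + 65045 = 75220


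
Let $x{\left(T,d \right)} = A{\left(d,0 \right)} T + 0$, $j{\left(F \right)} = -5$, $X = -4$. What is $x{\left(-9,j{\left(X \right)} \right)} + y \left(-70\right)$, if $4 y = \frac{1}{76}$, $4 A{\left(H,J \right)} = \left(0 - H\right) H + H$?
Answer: $\frac{10225}{152} \approx 67.27$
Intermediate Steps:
$A{\left(H,J \right)} = - \frac{H^{2}}{4} + \frac{H}{4}$ ($A{\left(H,J \right)} = \frac{\left(0 - H\right) H + H}{4} = \frac{- H H + H}{4} = \frac{- H^{2} + H}{4} = \frac{H - H^{2}}{4} = - \frac{H^{2}}{4} + \frac{H}{4}$)
$x{\left(T,d \right)} = \frac{T d \left(1 - d\right)}{4}$ ($x{\left(T,d \right)} = \frac{d \left(1 - d\right)}{4} T + 0 = \frac{T d \left(1 - d\right)}{4} + 0 = \frac{T d \left(1 - d\right)}{4}$)
$y = \frac{1}{304}$ ($y = \frac{1}{4 \cdot 76} = \frac{1}{4} \cdot \frac{1}{76} = \frac{1}{304} \approx 0.0032895$)
$x{\left(-9,j{\left(X \right)} \right)} + y \left(-70\right) = \frac{1}{4} \left(-9\right) \left(-5\right) \left(1 - -5\right) + \frac{1}{304} \left(-70\right) = \frac{1}{4} \left(-9\right) \left(-5\right) \left(1 + 5\right) - \frac{35}{152} = \frac{1}{4} \left(-9\right) \left(-5\right) 6 - \frac{35}{152} = \frac{135}{2} - \frac{35}{152} = \frac{10225}{152}$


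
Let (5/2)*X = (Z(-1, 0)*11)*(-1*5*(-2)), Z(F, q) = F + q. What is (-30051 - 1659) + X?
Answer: -31754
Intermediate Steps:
X = -44 (X = 2*(((-1 + 0)*11)*(-1*5*(-2)))/5 = 2*((-1*11)*(-5*(-2)))/5 = 2*(-11*10)/5 = (⅖)*(-110) = -44)
(-30051 - 1659) + X = (-30051 - 1659) - 44 = -31710 - 44 = -31754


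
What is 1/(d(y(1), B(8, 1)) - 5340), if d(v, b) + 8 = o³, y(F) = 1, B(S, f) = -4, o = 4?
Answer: -1/5284 ≈ -0.00018925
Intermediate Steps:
d(v, b) = 56 (d(v, b) = -8 + 4³ = -8 + 64 = 56)
1/(d(y(1), B(8, 1)) - 5340) = 1/(56 - 5340) = 1/(-5284) = -1/5284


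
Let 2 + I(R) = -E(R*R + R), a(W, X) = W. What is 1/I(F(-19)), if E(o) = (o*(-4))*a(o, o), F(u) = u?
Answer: 1/467854 ≈ 2.1374e-6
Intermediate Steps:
E(o) = -4*o² (E(o) = (o*(-4))*o = (-4*o)*o = -4*o²)
I(R) = -2 + 4*(R + R²)² (I(R) = -2 - (-4)*(R*R + R)² = -2 - (-4)*(R² + R)² = -2 - (-4)*(R + R²)² = -2 + 4*(R + R²)²)
1/I(F(-19)) = 1/(-2 + 4*(-19)²*(1 - 19)²) = 1/(-2 + 4*361*(-18)²) = 1/(-2 + 4*361*324) = 1/(-2 + 467856) = 1/467854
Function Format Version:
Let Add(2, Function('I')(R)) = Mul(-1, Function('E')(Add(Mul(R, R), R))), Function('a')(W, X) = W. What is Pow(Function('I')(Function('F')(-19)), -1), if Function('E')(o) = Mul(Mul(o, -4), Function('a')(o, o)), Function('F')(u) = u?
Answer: Rational(1, 467854) ≈ 2.1374e-6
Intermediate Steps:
Function('E')(o) = Mul(-4, Pow(o, 2)) (Function('E')(o) = Mul(Mul(o, -4), o) = Mul(Mul(-4, o), o) = Mul(-4, Pow(o, 2)))
Function('I')(R) = Add(-2, Mul(4, Pow(Add(R, Pow(R, 2)), 2))) (Function('I')(R) = Add(-2, Mul(-1, Mul(-4, Pow(Add(Mul(R, R), R), 2)))) = Add(-2, Mul(-1, Mul(-4, Pow(Add(Pow(R, 2), R), 2)))) = Add(-2, Mul(-1, Mul(-4, Pow(Add(R, Pow(R, 2)), 2)))) = Add(-2, Mul(4, Pow(Add(R, Pow(R, 2)), 2))))
Pow(Function('I')(Function('F')(-19)), -1) = Pow(Add(-2, Mul(4, Pow(-19, 2), Pow(Add(1, -19), 2))), -1) = Pow(Add(-2, Mul(4, 361, Pow(-18, 2))), -1) = Pow(Add(-2, Mul(4, 361, 324)), -1) = Pow(Add(-2, 467856), -1) = Pow(467854, -1) = Rational(1, 467854)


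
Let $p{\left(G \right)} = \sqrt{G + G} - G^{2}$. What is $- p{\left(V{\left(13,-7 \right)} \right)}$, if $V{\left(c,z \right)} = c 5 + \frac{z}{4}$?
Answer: $\frac{64009}{16} - \frac{\sqrt{506}}{2} \approx 3989.3$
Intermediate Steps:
$V{\left(c,z \right)} = 5 c + \frac{z}{4}$ ($V{\left(c,z \right)} = 5 c + z \frac{1}{4} = 5 c + \frac{z}{4}$)
$p{\left(G \right)} = - G^{2} + \sqrt{2} \sqrt{G}$ ($p{\left(G \right)} = \sqrt{2 G} - G^{2} = \sqrt{2} \sqrt{G} - G^{2} = - G^{2} + \sqrt{2} \sqrt{G}$)
$- p{\left(V{\left(13,-7 \right)} \right)} = - (- \left(5 \cdot 13 + \frac{1}{4} \left(-7\right)\right)^{2} + \sqrt{2} \sqrt{5 \cdot 13 + \frac{1}{4} \left(-7\right)}) = - (- \left(65 - \frac{7}{4}\right)^{2} + \sqrt{2} \sqrt{65 - \frac{7}{4}}) = - (- \left(\frac{253}{4}\right)^{2} + \sqrt{2} \sqrt{\frac{253}{4}}) = - (\left(-1\right) \frac{64009}{16} + \sqrt{2} \frac{\sqrt{253}}{2}) = - (- \frac{64009}{16} + \frac{\sqrt{506}}{2}) = \frac{64009}{16} - \frac{\sqrt{506}}{2}$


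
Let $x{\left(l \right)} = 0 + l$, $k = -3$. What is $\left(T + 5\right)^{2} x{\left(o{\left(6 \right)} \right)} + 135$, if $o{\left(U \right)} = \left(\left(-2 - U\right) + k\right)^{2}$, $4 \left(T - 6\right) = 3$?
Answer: $\frac{269449}{16} \approx 16841.0$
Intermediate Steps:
$T = \frac{27}{4}$ ($T = 6 + \frac{1}{4} \cdot 3 = 6 + \frac{3}{4} = \frac{27}{4} \approx 6.75$)
$o{\left(U \right)} = \left(-5 - U\right)^{2}$ ($o{\left(U \right)} = \left(\left(-2 - U\right) - 3\right)^{2} = \left(-5 - U\right)^{2}$)
$x{\left(l \right)} = l$
$\left(T + 5\right)^{2} x{\left(o{\left(6 \right)} \right)} + 135 = \left(\frac{27}{4} + 5\right)^{2} \left(5 + 6\right)^{2} + 135 = \left(\frac{47}{4}\right)^{2} \cdot 11^{2} + 135 = \frac{2209}{16} \cdot 121 + 135 = \frac{267289}{16} + 135 = \frac{269449}{16}$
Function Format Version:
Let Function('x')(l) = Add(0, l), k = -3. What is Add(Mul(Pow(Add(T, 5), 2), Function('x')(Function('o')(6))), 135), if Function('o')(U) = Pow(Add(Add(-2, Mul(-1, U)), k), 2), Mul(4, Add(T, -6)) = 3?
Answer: Rational(269449, 16) ≈ 16841.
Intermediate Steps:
T = Rational(27, 4) (T = Add(6, Mul(Rational(1, 4), 3)) = Add(6, Rational(3, 4)) = Rational(27, 4) ≈ 6.7500)
Function('o')(U) = Pow(Add(-5, Mul(-1, U)), 2) (Function('o')(U) = Pow(Add(Add(-2, Mul(-1, U)), -3), 2) = Pow(Add(-5, Mul(-1, U)), 2))
Function('x')(l) = l
Add(Mul(Pow(Add(T, 5), 2), Function('x')(Function('o')(6))), 135) = Add(Mul(Pow(Add(Rational(27, 4), 5), 2), Pow(Add(5, 6), 2)), 135) = Add(Mul(Pow(Rational(47, 4), 2), Pow(11, 2)), 135) = Add(Mul(Rational(2209, 16), 121), 135) = Add(Rational(267289, 16), 135) = Rational(269449, 16)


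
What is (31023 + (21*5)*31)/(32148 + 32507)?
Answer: 34278/64655 ≈ 0.53017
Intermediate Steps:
(31023 + (21*5)*31)/(32148 + 32507) = (31023 + 105*31)/64655 = (31023 + 3255)*(1/64655) = 34278*(1/64655) = 34278/64655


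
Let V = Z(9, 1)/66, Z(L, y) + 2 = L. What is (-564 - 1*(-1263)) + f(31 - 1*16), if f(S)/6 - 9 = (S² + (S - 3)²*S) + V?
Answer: 165700/11 ≈ 15064.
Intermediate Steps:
Z(L, y) = -2 + L
V = 7/66 (V = (-2 + 9)/66 = 7*(1/66) = 7/66 ≈ 0.10606)
f(S) = 601/11 + 6*S² + 6*S*(-3 + S)² (f(S) = 54 + 6*((S² + (S - 3)²*S) + 7/66) = 54 + 6*((S² + (-3 + S)²*S) + 7/66) = 54 + 6*((S² + S*(-3 + S)²) + 7/66) = 54 + 6*(7/66 + S² + S*(-3 + S)²) = 54 + (7/11 + 6*S² + 6*S*(-3 + S)²) = 601/11 + 6*S² + 6*S*(-3 + S)²)
(-564 - 1*(-1263)) + f(31 - 1*16) = (-564 - 1*(-1263)) + (601/11 + 6*(31 - 1*16)² + 6*(31 - 1*16)*(-3 + (31 - 1*16))²) = (-564 + 1263) + (601/11 + 6*(31 - 16)² + 6*(31 - 16)*(-3 + (31 - 16))²) = 699 + (601/11 + 6*15² + 6*15*(-3 + 15)²) = 699 + (601/11 + 6*225 + 6*15*12²) = 699 + (601/11 + 1350 + 6*15*144) = 699 + (601/11 + 1350 + 12960) = 699 + 158011/11 = 165700/11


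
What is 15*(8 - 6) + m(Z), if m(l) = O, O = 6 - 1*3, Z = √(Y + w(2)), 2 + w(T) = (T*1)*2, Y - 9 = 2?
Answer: 33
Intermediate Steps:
Y = 11 (Y = 9 + 2 = 11)
w(T) = -2 + 2*T (w(T) = -2 + (T*1)*2 = -2 + T*2 = -2 + 2*T)
Z = √13 (Z = √(11 + (-2 + 2*2)) = √(11 + (-2 + 4)) = √(11 + 2) = √13 ≈ 3.6056)
O = 3 (O = 6 - 3 = 3)
m(l) = 3
15*(8 - 6) + m(Z) = 15*(8 - 6) + 3 = 15*2 + 3 = 30 + 3 = 33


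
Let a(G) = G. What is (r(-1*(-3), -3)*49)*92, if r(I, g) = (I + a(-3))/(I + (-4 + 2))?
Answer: 0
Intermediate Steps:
r(I, g) = (-3 + I)/(-2 + I) (r(I, g) = (I - 3)/(I + (-4 + 2)) = (-3 + I)/(I - 2) = (-3 + I)/(-2 + I))
(r(-1*(-3), -3)*49)*92 = (((-3 - 1*(-3))/(-2 - 1*(-3)))*49)*92 = (((-3 + 3)/(-2 + 3))*49)*92 = ((0/1)*49)*92 = ((1*0)*49)*92 = (0*49)*92 = 0*92 = 0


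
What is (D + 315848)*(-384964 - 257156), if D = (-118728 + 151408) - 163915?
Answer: -118543699560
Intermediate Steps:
D = -131235 (D = 32680 - 163915 = -131235)
(D + 315848)*(-384964 - 257156) = (-131235 + 315848)*(-384964 - 257156) = 184613*(-642120) = -118543699560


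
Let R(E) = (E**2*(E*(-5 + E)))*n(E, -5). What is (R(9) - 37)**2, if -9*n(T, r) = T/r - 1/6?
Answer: 9006001/25 ≈ 3.6024e+5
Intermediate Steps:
n(T, r) = 1/54 - T/(9*r) (n(T, r) = -(T/r - 1/6)/9 = -(-1/6 + T/r)/9 = 1/54 - T/(9*r))
R(E) = E**3*(-5 + E)*(1/54 + E/45) (R(E) = (E**2*(E*(-5 + E)))*((1/54)*(-5 - 6*E)/(-5)) = (E**3*(-5 + E))*((1/54)*(-1/5)*(-5 - 6*E)) = (E**3*(-5 + E))*(1/54 + E/45) = E**3*(-5 + E)*(1/54 + E/45))
(R(9) - 37)**2 = ((1/270)*9**3*(-5 + 9)*(5 + 6*9) - 37)**2 = ((1/270)*729*4*(5 + 54) - 37)**2 = ((1/270)*729*4*59 - 37)**2 = (3186/5 - 37)**2 = (3001/5)**2 = 9006001/25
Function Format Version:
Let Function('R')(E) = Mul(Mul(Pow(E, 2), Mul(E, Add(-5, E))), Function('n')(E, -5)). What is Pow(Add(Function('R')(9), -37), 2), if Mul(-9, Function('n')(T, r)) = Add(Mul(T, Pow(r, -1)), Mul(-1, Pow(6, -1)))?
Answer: Rational(9006001, 25) ≈ 3.6024e+5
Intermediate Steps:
Function('n')(T, r) = Add(Rational(1, 54), Mul(Rational(-1, 9), T, Pow(r, -1))) (Function('n')(T, r) = Mul(Rational(-1, 9), Add(Mul(T, Pow(r, -1)), Mul(-1, Pow(6, -1)))) = Mul(Rational(-1, 9), Add(Mul(T, Pow(r, -1)), Mul(-1, Rational(1, 6)))) = Mul(Rational(-1, 9), Add(Mul(T, Pow(r, -1)), Rational(-1, 6))) = Mul(Rational(-1, 9), Add(Rational(-1, 6), Mul(T, Pow(r, -1)))) = Add(Rational(1, 54), Mul(Rational(-1, 9), T, Pow(r, -1))))
Function('R')(E) = Mul(Pow(E, 3), Add(-5, E), Add(Rational(1, 54), Mul(Rational(1, 45), E))) (Function('R')(E) = Mul(Mul(Pow(E, 2), Mul(E, Add(-5, E))), Mul(Rational(1, 54), Pow(-5, -1), Add(-5, Mul(-6, E)))) = Mul(Mul(Pow(E, 3), Add(-5, E)), Mul(Rational(1, 54), Rational(-1, 5), Add(-5, Mul(-6, E)))) = Mul(Mul(Pow(E, 3), Add(-5, E)), Add(Rational(1, 54), Mul(Rational(1, 45), E))) = Mul(Pow(E, 3), Add(-5, E), Add(Rational(1, 54), Mul(Rational(1, 45), E))))
Pow(Add(Function('R')(9), -37), 2) = Pow(Add(Mul(Rational(1, 270), Pow(9, 3), Add(-5, 9), Add(5, Mul(6, 9))), -37), 2) = Pow(Add(Mul(Rational(1, 270), 729, 4, Add(5, 54)), -37), 2) = Pow(Add(Mul(Rational(1, 270), 729, 4, 59), -37), 2) = Pow(Add(Rational(3186, 5), -37), 2) = Pow(Rational(3001, 5), 2) = Rational(9006001, 25)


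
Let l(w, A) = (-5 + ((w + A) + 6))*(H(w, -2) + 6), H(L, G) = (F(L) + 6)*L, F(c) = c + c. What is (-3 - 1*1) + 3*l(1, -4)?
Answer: -88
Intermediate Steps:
F(c) = 2*c
H(L, G) = L*(6 + 2*L) (H(L, G) = (2*L + 6)*L = (6 + 2*L)*L = L*(6 + 2*L))
l(w, A) = (6 + 2*w*(3 + w))*(1 + A + w) (l(w, A) = (-5 + ((w + A) + 6))*(2*w*(3 + w) + 6) = (-5 + ((A + w) + 6))*(6 + 2*w*(3 + w)) = (-5 + (6 + A + w))*(6 + 2*w*(3 + w)) = (1 + A + w)*(6 + 2*w*(3 + w)) = (6 + 2*w*(3 + w))*(1 + A + w))
(-3 - 1*1) + 3*l(1, -4) = (-3 - 1*1) + 3*(6 + 6*(-4) + 6*1 + 2*1*(3 + 1) + 2*1**2*(3 + 1) + 2*(-4)*1*(3 + 1)) = (-3 - 1) + 3*(6 - 24 + 6 + 2*1*4 + 2*1*4 + 2*(-4)*1*4) = -4 + 3*(6 - 24 + 6 + 8 + 8 - 32) = -4 + 3*(-28) = -4 - 84 = -88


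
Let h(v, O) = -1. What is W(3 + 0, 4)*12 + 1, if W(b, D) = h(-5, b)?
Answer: -11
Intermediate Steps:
W(b, D) = -1
W(3 + 0, 4)*12 + 1 = -1*12 + 1 = -12 + 1 = -11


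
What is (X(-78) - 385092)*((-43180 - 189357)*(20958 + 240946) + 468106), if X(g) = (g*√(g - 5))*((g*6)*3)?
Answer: 23452835376685464 - 6669489129277104*I*√83 ≈ 2.3453e+16 - 6.0762e+16*I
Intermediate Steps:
X(g) = 18*g²*√(-5 + g) (X(g) = (g*√(-5 + g))*((6*g)*3) = (g*√(-5 + g))*(18*g) = 18*g²*√(-5 + g))
(X(-78) - 385092)*((-43180 - 189357)*(20958 + 240946) + 468106) = (18*(-78)²*√(-5 - 78) - 385092)*((-43180 - 189357)*(20958 + 240946) + 468106) = (18*6084*√(-83) - 385092)*(-232537*261904 + 468106) = (18*6084*(I*√83) - 385092)*(-60902370448 + 468106) = (109512*I*√83 - 385092)*(-60901902342) = (-385092 + 109512*I*√83)*(-60901902342) = 23452835376685464 - 6669489129277104*I*√83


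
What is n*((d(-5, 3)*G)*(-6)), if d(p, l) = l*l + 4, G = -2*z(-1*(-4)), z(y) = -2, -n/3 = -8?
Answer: -7488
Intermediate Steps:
n = 24 (n = -3*(-8) = 24)
G = 4 (G = -2*(-2) = 4)
d(p, l) = 4 + l² (d(p, l) = l² + 4 = 4 + l²)
n*((d(-5, 3)*G)*(-6)) = 24*(((4 + 3²)*4)*(-6)) = 24*(((4 + 9)*4)*(-6)) = 24*((13*4)*(-6)) = 24*(52*(-6)) = 24*(-312) = -7488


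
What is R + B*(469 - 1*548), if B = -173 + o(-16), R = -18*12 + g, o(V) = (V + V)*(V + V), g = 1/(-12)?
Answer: -809341/12 ≈ -67445.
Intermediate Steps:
g = -1/12 ≈ -0.083333
o(V) = 4*V**2 (o(V) = (2*V)*(2*V) = 4*V**2)
R = -2593/12 (R = -18*12 - 1/12 = -216 - 1/12 = -2593/12 ≈ -216.08)
B = 851 (B = -173 + 4*(-16)**2 = -173 + 4*256 = -173 + 1024 = 851)
R + B*(469 - 1*548) = -2593/12 + 851*(469 - 1*548) = -2593/12 + 851*(469 - 548) = -2593/12 + 851*(-79) = -2593/12 - 67229 = -809341/12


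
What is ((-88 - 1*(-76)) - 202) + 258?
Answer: 44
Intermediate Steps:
((-88 - 1*(-76)) - 202) + 258 = ((-88 + 76) - 202) + 258 = (-12 - 202) + 258 = -214 + 258 = 44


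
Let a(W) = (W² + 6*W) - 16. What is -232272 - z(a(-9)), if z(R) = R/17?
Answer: -3948635/17 ≈ -2.3227e+5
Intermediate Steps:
a(W) = -16 + W² + 6*W
z(R) = R/17 (z(R) = R*(1/17) = R/17)
-232272 - z(a(-9)) = -232272 - (-16 + (-9)² + 6*(-9))/17 = -232272 - (-16 + 81 - 54)/17 = -232272 - 11/17 = -3948635/17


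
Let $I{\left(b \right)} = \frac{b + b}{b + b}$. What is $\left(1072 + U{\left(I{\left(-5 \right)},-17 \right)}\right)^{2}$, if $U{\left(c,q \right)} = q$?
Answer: $1113025$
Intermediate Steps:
$I{\left(b \right)} = 1$ ($I{\left(b \right)} = \frac{2 b}{2 b} = 2 b \frac{1}{2 b} = 1$)
$\left(1072 + U{\left(I{\left(-5 \right)},-17 \right)}\right)^{2} = \left(1072 - 17\right)^{2} = 1055^{2} = 1113025$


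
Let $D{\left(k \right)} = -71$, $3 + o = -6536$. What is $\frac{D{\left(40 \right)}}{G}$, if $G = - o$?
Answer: $- \frac{71}{6539} \approx -0.010858$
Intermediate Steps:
$o = -6539$ ($o = -3 - 6536 = -6539$)
$G = 6539$ ($G = \left(-1\right) \left(-6539\right) = 6539$)
$\frac{D{\left(40 \right)}}{G} = - \frac{71}{6539}$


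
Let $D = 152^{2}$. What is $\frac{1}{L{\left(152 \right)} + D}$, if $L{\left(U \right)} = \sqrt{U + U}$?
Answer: $\frac{76}{1755903} - \frac{\sqrt{19}}{133448628} \approx 4.325 \cdot 10^{-5}$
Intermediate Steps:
$D = 23104$
$L{\left(U \right)} = \sqrt{2} \sqrt{U}$ ($L{\left(U \right)} = \sqrt{2 U} = \sqrt{2} \sqrt{U}$)
$\frac{1}{L{\left(152 \right)} + D} = \frac{1}{\sqrt{2} \sqrt{152} + 23104} = \frac{1}{\sqrt{2} \cdot 2 \sqrt{38} + 23104} = \frac{1}{4 \sqrt{19} + 23104} = \frac{1}{23104 + 4 \sqrt{19}}$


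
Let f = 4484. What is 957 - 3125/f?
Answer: 4288063/4484 ≈ 956.30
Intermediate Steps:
957 - 3125/f = 957 - 3125/4484 = 4288063/4484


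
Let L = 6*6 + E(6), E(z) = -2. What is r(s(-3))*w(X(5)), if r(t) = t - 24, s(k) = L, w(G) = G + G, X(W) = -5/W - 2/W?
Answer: -28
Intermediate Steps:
X(W) = -7/W
w(G) = 2*G
L = 34 (L = 6*6 - 2 = 36 - 2 = 34)
s(k) = 34
r(t) = -24 + t
r(s(-3))*w(X(5)) = (-24 + 34)*(2*(-7/5)) = 10*(2*(-7*⅕)) = 10*(2*(-7/5)) = 10*(-14/5) = -28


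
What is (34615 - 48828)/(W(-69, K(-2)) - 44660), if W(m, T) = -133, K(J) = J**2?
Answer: 14213/44793 ≈ 0.31730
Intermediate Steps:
(34615 - 48828)/(W(-69, K(-2)) - 44660) = (34615 - 48828)/(-133 - 44660) = -14213/(-44793) = -14213*(-1/44793) = 14213/44793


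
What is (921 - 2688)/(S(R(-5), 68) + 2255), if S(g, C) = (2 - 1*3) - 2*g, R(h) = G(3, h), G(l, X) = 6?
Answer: -93/118 ≈ -0.78814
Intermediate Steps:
R(h) = 6
S(g, C) = -1 - 2*g (S(g, C) = (2 - 3) - 2*g = -1 - 2*g)
(921 - 2688)/(S(R(-5), 68) + 2255) = (921 - 2688)/((-1 - 2*6) + 2255) = -1767/((-1 - 12) + 2255) = -1767/(-13 + 2255) = -1767/2242 = -1767*1/2242 = -93/118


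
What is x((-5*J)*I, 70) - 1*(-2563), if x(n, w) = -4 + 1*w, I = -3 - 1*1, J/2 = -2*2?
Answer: 2629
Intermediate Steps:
J = -8 (J = 2*(-2*2) = 2*(-4) = -8)
I = -4 (I = -3 - 1 = -4)
x(n, w) = -4 + w
x((-5*J)*I, 70) - 1*(-2563) = (-4 + 70) - 1*(-2563) = 66 + 2563 = 2629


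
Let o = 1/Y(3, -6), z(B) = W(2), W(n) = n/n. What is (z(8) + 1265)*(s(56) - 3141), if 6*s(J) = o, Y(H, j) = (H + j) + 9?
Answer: -23858825/6 ≈ -3.9765e+6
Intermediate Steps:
Y(H, j) = 9 + H + j
W(n) = 1
z(B) = 1
o = 1/6 (o = 1/(9 + 3 - 6) = 1/6 ≈ 0.16667)
s(J) = 1/36 (s(J) = (1/6)*(1/6) = 1/36)
(z(8) + 1265)*(s(56) - 3141) = (1 + 1265)*(1/36 - 3141) = 1266*(-113075/36) = -23858825/6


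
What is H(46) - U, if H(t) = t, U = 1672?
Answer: -1626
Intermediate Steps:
H(46) - U = 46 - 1*1672 = 46 - 1672 = -1626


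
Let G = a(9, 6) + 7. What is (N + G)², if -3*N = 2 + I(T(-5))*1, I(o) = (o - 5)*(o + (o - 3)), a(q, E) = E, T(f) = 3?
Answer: 1849/9 ≈ 205.44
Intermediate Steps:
I(o) = (-5 + o)*(-3 + 2*o) (I(o) = (-5 + o)*(o + (-3 + o)) = (-5 + o)*(-3 + 2*o))
N = 4/3 (N = -(2 + (15 - 13*3 + 2*3²)*1)/3 = -(2 + (15 - 39 + 2*9)*1)/3 = -(2 + (15 - 39 + 18)*1)/3 = -(2 - 6*1)/3 = -(2 - 6)/3 = -⅓*(-4) = 4/3 ≈ 1.3333)
G = 13 (G = 6 + 7 = 13)
(N + G)² = (4/3 + 13)² = (43/3)² = 1849/9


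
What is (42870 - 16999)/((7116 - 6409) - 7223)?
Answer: -25871/6516 ≈ -3.9704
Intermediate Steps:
(42870 - 16999)/((7116 - 6409) - 7223) = 25871/(707 - 7223) = 25871/(-6516) = 25871*(-1/6516) = -25871/6516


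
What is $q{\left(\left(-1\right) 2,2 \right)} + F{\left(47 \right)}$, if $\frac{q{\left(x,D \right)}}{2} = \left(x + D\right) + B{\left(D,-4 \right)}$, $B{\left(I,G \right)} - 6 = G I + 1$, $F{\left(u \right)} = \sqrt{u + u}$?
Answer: $-2 + \sqrt{94} \approx 7.6954$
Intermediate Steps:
$F{\left(u \right)} = \sqrt{2} \sqrt{u}$ ($F{\left(u \right)} = \sqrt{2 u} = \sqrt{2} \sqrt{u}$)
$B{\left(I,G \right)} = 7 + G I$ ($B{\left(I,G \right)} = 6 + \left(G I + 1\right) = 6 + \left(1 + G I\right) = 7 + G I$)
$q{\left(x,D \right)} = 14 - 6 D + 2 x$ ($q{\left(x,D \right)} = 2 \left(\left(x + D\right) - \left(-7 + 4 D\right)\right) = 2 \left(\left(D + x\right) - \left(-7 + 4 D\right)\right) = 2 \left(7 + x - 3 D\right) = 14 - 6 D + 2 x$)
$q{\left(\left(-1\right) 2,2 \right)} + F{\left(47 \right)} = \left(14 - 12 + 2 \left(\left(-1\right) 2\right)\right) + \sqrt{2} \sqrt{47} = \left(14 - 12 + 2 \left(-2\right)\right) + \sqrt{94} = \left(14 - 12 - 4\right) + \sqrt{94} = -2 + \sqrt{94}$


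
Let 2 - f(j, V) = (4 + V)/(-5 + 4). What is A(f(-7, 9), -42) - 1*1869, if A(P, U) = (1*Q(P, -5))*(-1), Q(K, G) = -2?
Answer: -1867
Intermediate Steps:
f(j, V) = 6 + V (f(j, V) = 2 - (4 + V)/(-5 + 4) = 2 - (4 + V)/(-1) = 2 - (4 + V)*(-1) = 2 - (-4 - V) = 2 + (4 + V) = 6 + V)
A(P, U) = 2 (A(P, U) = (1*(-2))*(-1) = -2*(-1) = 2)
A(f(-7, 9), -42) - 1*1869 = 2 - 1*1869 = 2 - 1869 = -1867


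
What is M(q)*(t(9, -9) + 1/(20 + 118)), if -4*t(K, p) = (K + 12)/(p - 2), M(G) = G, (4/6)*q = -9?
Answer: -13239/2024 ≈ -6.5410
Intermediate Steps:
q = -27/2 (q = (3/2)*(-9) = -27/2 ≈ -13.500)
t(K, p) = -(12 + K)/(4*(-2 + p)) (t(K, p) = -(K + 12)/(4*(p - 2)) = -(12 + K)/(4*(-2 + p)))
M(q)*(t(9, -9) + 1/(20 + 118)) = -27*((-12 - 1*9)/(4*(-2 - 9)) + 1/(20 + 118))/2 = -27*((1/4)*(-12 - 9)/(-11) + 1/138)/2 = -27*((1/4)*(-1/11)*(-21) + 1/138)/2 = -27*(21/44 + 1/138)/2 = -27/2*1471/3036 = -13239/2024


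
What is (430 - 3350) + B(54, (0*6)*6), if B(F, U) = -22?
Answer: -2942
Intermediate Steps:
(430 - 3350) + B(54, (0*6)*6) = (430 - 3350) - 22 = -2920 - 22 = -2942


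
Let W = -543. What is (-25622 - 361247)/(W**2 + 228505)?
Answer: -386869/523354 ≈ -0.73921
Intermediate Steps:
(-25622 - 361247)/(W**2 + 228505) = (-25622 - 361247)/((-543)**2 + 228505) = -386869/(294849 + 228505) = -386869/523354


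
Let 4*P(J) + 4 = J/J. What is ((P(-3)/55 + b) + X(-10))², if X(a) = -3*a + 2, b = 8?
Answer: 77387209/48400 ≈ 1598.9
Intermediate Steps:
P(J) = -¾ (P(J) = -1 + (J/J)/4 = -1 + (¼)*1 = -1 + ¼ = -¾)
X(a) = 2 - 3*a
((P(-3)/55 + b) + X(-10))² = ((-¾/55 + 8) + (2 - 3*(-10)))² = ((-¾*1/55 + 8) + (2 + 30))² = ((-3/220 + 8) + 32)² = (1757/220 + 32)² = (8797/220)² = 77387209/48400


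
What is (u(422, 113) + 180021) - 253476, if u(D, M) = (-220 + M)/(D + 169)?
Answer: -43412012/591 ≈ -73455.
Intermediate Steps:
u(D, M) = (-220 + M)/(169 + D)
(u(422, 113) + 180021) - 253476 = ((-220 + 113)/(169 + 422) + 180021) - 253476 = (-107/591 + 180021) - 253476 = 106392304/591 - 253476 = -43412012/591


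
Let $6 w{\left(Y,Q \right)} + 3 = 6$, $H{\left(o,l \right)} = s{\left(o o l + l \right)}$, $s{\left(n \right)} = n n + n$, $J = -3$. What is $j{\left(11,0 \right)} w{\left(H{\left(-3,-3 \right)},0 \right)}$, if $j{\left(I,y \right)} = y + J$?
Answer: $- \frac{3}{2} \approx -1.5$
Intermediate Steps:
$s{\left(n \right)} = n + n^{2}$ ($s{\left(n \right)} = n^{2} + n = n + n^{2}$)
$H{\left(o,l \right)} = \left(l + l o^{2}\right) \left(1 + l + l o^{2}\right)$ ($H{\left(o,l \right)} = \left(o o l + l\right) \left(1 + \left(o o l + l\right)\right) = \left(o^{2} l + l\right) \left(1 + \left(o^{2} l + l\right)\right) = \left(l o^{2} + l\right) \left(1 + \left(l o^{2} + l\right)\right) = \left(l + l o^{2}\right) \left(1 + \left(l + l o^{2}\right)\right) = \left(l + l o^{2}\right) \left(1 + l + l o^{2}\right)$)
$j{\left(I,y \right)} = -3 + y$ ($j{\left(I,y \right)} = y - 3 = -3 + y$)
$w{\left(Y,Q \right)} = \frac{1}{2}$ ($w{\left(Y,Q \right)} = - \frac{1}{2} + \frac{1}{6} \cdot 6 = - \frac{1}{2} + 1 = \frac{1}{2}$)
$j{\left(11,0 \right)} w{\left(H{\left(-3,-3 \right)},0 \right)} = \left(-3 + 0\right) \frac{1}{2} = \left(-3\right) \frac{1}{2} = - \frac{3}{2}$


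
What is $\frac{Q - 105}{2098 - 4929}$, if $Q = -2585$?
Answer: $\frac{2690}{2831} \approx 0.95019$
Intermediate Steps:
$\frac{Q - 105}{2098 - 4929} = \frac{-2585 - 105}{2098 - 4929} = - \frac{2690}{-2831} = \left(-2690\right) \left(- \frac{1}{2831}\right) = \frac{2690}{2831}$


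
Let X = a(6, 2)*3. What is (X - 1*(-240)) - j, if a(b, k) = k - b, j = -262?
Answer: 490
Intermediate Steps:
X = -12 (X = (2 - 1*6)*3 = (2 - 6)*3 = -4*3 = -12)
(X - 1*(-240)) - j = (-12 - 1*(-240)) - 1*(-262) = (-12 + 240) + 262 = 228 + 262 = 490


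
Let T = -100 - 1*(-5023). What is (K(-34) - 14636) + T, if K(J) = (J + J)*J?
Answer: -7401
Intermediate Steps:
K(J) = 2*J² (K(J) = (2*J)*J = 2*J²)
T = 4923 (T = -100 + 5023 = 4923)
(K(-34) - 14636) + T = (2*(-34)² - 14636) + 4923 = (2*1156 - 14636) + 4923 = (2312 - 14636) + 4923 = -12324 + 4923 = -7401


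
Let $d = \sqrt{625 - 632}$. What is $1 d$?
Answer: $i \sqrt{7} \approx 2.6458 i$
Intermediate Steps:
$d = i \sqrt{7}$ ($d = \sqrt{-7} = i \sqrt{7} \approx 2.6458 i$)
$1 d = 1 i \sqrt{7} = i \sqrt{7}$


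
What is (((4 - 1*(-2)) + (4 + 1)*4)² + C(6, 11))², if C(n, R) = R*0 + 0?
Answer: 456976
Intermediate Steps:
C(n, R) = 0 (C(n, R) = 0 + 0 = 0)
(((4 - 1*(-2)) + (4 + 1)*4)² + C(6, 11))² = (((4 - 1*(-2)) + (4 + 1)*4)² + 0)² = (((4 + 2) + 5*4)² + 0)² = ((6 + 20)² + 0)² = (26² + 0)² = (676 + 0)² = 676² = 456976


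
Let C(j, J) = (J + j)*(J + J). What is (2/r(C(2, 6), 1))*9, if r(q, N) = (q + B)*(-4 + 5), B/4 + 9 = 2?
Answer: 9/34 ≈ 0.26471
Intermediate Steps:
B = -28 (B = -36 + 4*2 = -36 + 8 = -28)
C(j, J) = 2*J*(J + j) (C(j, J) = (J + j)*(2*J) = 2*J*(J + j))
r(q, N) = -28 + q (r(q, N) = (q - 28)*(-4 + 5) = (-28 + q)*1 = -28 + q)
(2/r(C(2, 6), 1))*9 = (2/(-28 + 2*6*(6 + 2)))*9 = (2/(-28 + 2*6*8))*9 = (2/(-28 + 96))*9 = (2/68)*9 = (2*(1/68))*9 = (1/34)*9 = 9/34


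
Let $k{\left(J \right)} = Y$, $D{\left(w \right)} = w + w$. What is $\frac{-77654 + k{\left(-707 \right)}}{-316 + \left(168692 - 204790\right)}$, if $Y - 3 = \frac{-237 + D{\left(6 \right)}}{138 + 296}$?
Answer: $\frac{33700759}{15803676} \approx 2.1325$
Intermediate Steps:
$D{\left(w \right)} = 2 w$
$Y = \frac{1077}{434}$ ($Y = 3 + \frac{-237 + 2 \cdot 6}{138 + 296} = 3 + \frac{-237 + 12}{434} = 3 - \frac{225}{434} = \frac{1077}{434} \approx 2.4816$)
$k{\left(J \right)} = \frac{1077}{434}$
$\frac{-77654 + k{\left(-707 \right)}}{-316 + \left(168692 - 204790\right)} = \frac{-77654 + \frac{1077}{434}}{-316 + \left(168692 - 204790\right)} = - \frac{33700759}{434 \left(-316 - 36098\right)} = - \frac{33700759}{434 \left(-36414\right)} = \left(- \frac{33700759}{434}\right) \left(- \frac{1}{36414}\right) = \frac{33700759}{15803676}$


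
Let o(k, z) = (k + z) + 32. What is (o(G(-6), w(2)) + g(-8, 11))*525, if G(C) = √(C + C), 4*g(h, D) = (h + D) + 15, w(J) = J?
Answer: 40425/2 + 1050*I*√3 ≈ 20213.0 + 1818.7*I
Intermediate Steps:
g(h, D) = 15/4 + D/4 + h/4 (g(h, D) = ((h + D) + 15)/4 = ((D + h) + 15)/4 = (15 + D + h)/4 = 15/4 + D/4 + h/4)
G(C) = √2*√C (G(C) = √(2*C) = √2*√C)
o(k, z) = 32 + k + z
(o(G(-6), w(2)) + g(-8, 11))*525 = ((32 + √2*√(-6) + 2) + (15/4 + (¼)*11 + (¼)*(-8)))*525 = ((32 + √2*(I*√6) + 2) + (15/4 + 11/4 - 2))*525 = ((32 + 2*I*√3 + 2) + 9/2)*525 = ((34 + 2*I*√3) + 9/2)*525 = (77/2 + 2*I*√3)*525 = 40425/2 + 1050*I*√3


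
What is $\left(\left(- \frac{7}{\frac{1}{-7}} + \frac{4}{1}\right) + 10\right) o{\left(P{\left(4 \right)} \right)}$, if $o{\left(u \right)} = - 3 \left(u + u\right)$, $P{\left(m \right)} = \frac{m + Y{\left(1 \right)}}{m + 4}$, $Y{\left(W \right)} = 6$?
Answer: $- \frac{945}{2} \approx -472.5$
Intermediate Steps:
$P{\left(m \right)} = \frac{6 + m}{4 + m}$ ($P{\left(m \right)} = \frac{m + 6}{m + 4} = \frac{6 + m}{4 + m}$)
$o{\left(u \right)} = - 6 u$ ($o{\left(u \right)} = - 3 \cdot 2 u = - 6 u$)
$\left(\left(- \frac{7}{\frac{1}{-7}} + \frac{4}{1}\right) + 10\right) o{\left(P{\left(4 \right)} \right)} = \left(\left(- \frac{7}{\frac{1}{-7}} + \frac{4}{1}\right) + 10\right) \left(- 6 \frac{6 + 4}{4 + 4}\right) = \left(\left(- \frac{7}{- \frac{1}{7}} + 4 \cdot 1\right) + 10\right) \left(- 6 \cdot \frac{1}{8} \cdot 10\right) = \left(\left(\left(-7\right) \left(-7\right) + 4\right) + 10\right) \left(- 6 \cdot \frac{1}{8} \cdot 10\right) = \left(\left(49 + 4\right) + 10\right) \left(\left(-6\right) \frac{5}{4}\right) = \left(53 + 10\right) \left(- \frac{15}{2}\right) = 63 \left(- \frac{15}{2}\right) = - \frac{945}{2}$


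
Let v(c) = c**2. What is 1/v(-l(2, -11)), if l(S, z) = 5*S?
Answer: 1/100 ≈ 0.010000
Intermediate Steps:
1/v(-l(2, -11)) = 1/((-5*2)**2) = 1/((-1*10)**2) = 1/((-10)**2) = 1/100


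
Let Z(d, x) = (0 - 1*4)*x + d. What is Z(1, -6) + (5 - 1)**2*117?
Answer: 1897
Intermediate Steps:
Z(d, x) = d - 4*x (Z(d, x) = (0 - 4)*x + d = -4*x + d = d - 4*x)
Z(1, -6) + (5 - 1)**2*117 = (1 - 4*(-6)) + (5 - 1)**2*117 = (1 + 24) + 4**2*117 = 25 + 16*117 = 25 + 1872 = 1897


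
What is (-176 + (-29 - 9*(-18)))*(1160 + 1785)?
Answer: -126635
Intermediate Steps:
(-176 + (-29 - 9*(-18)))*(1160 + 1785) = (-176 + (-29 + 162))*2945 = (-176 + 133)*2945 = -43*2945 = -126635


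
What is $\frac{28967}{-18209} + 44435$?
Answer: $\frac{809087948}{18209} \approx 44433.0$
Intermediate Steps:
$\frac{28967}{-18209} + 44435 = 28967 \left(- \frac{1}{18209}\right) + 44435 = - \frac{28967}{18209} + 44435 = \frac{809087948}{18209}$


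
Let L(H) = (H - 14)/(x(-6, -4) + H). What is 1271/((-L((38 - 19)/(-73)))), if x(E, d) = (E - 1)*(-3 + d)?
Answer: 1507406/347 ≈ 4344.1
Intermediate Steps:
x(E, d) = (-1 + E)*(-3 + d)
L(H) = (-14 + H)/(49 + H) (L(H) = (H - 14)/((3 - 1*(-4) - 3*(-6) - 6*(-4)) + H) = (-14 + H)/((3 + 4 + 18 + 24) + H) = (-14 + H)/(49 + H))
1271/((-L((38 - 19)/(-73)))) = 1271/((-(-14 + (38 - 19)/(-73))/(49 + (38 - 19)/(-73)))) = 1271/((-(-14 + 19*(-1/73))/(49 + 19*(-1/73)))) = 1271/((-(-14 - 19/73)/(49 - 19/73))) = 1271/((-(-1041)/(3558/73*73))) = 1271/((-73*(-1041)/(3558*73))) = 1271/((-1*(-347/1186))) = 1271/(347/1186) = 1271*(1186/347) = 1507406/347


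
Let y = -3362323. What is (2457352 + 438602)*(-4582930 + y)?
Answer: -23009087206362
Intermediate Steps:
(2457352 + 438602)*(-4582930 + y) = (2457352 + 438602)*(-4582930 - 3362323) = 2895954*(-7945253) = -23009087206362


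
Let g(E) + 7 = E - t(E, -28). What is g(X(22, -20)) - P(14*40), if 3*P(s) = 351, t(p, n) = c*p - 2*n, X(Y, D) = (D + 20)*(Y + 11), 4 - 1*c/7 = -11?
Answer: -180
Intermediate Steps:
c = 105 (c = 28 - 7*(-11) = 28 + 77 = 105)
X(Y, D) = (11 + Y)*(20 + D) (X(Y, D) = (20 + D)*(11 + Y) = (11 + Y)*(20 + D))
t(p, n) = -2*n + 105*p (t(p, n) = 105*p - 2*n = -2*n + 105*p)
P(s) = 117 (P(s) = (1/3)*351 = 117)
g(E) = -63 - 104*E (g(E) = -7 + (E - (-2*(-28) + 105*E)) = -7 + (E - (56 + 105*E)) = -7 + (E + (-56 - 105*E)) = -7 + (-56 - 104*E) = -63 - 104*E)
g(X(22, -20)) - P(14*40) = (-63 - 104*(220 + 11*(-20) + 20*22 - 20*22)) - 1*117 = (-63 - 104*(220 - 220 + 440 - 440)) - 117 = (-63 - 104*0) - 117 = (-63 + 0) - 117 = -63 - 117 = -180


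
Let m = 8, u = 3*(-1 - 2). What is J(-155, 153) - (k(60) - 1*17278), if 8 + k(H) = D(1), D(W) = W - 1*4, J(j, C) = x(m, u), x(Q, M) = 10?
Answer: 17299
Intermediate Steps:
u = -9 (u = 3*(-3) = -9)
J(j, C) = 10
D(W) = -4 + W (D(W) = W - 4 = -4 + W)
k(H) = -11 (k(H) = -8 + (-4 + 1) = -8 - 3 = -11)
J(-155, 153) - (k(60) - 1*17278) = 10 - (-11 - 1*17278) = 10 - (-11 - 17278) = 10 - 1*(-17289) = 10 + 17289 = 17299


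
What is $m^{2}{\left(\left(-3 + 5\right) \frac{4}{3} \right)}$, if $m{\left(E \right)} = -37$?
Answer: $1369$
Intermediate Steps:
$m^{2}{\left(\left(-3 + 5\right) \frac{4}{3} \right)} = \left(-37\right)^{2} = 1369$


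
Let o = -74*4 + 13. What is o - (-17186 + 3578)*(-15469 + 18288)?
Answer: 38360669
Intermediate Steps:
o = -283 (o = -296 + 13 = -283)
o - (-17186 + 3578)*(-15469 + 18288) = -283 - (-17186 + 3578)*(-15469 + 18288) = -283 - (-13608)*2819 = -283 - 1*(-38360952) = -283 + 38360952 = 38360669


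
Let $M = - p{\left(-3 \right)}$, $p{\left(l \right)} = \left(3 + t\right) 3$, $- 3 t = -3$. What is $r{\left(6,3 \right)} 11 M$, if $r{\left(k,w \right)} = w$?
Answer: $-396$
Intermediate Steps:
$t = 1$ ($t = \left(- \frac{1}{3}\right) \left(-3\right) = 1$)
$p{\left(l \right)} = 12$ ($p{\left(l \right)} = \left(3 + 1\right) 3 = 4 \cdot 3 = 12$)
$M = -12$ ($M = \left(-1\right) 12 = -12$)
$r{\left(6,3 \right)} 11 M = 3 \cdot 11 \left(-12\right) = 33 \left(-12\right) = -396$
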